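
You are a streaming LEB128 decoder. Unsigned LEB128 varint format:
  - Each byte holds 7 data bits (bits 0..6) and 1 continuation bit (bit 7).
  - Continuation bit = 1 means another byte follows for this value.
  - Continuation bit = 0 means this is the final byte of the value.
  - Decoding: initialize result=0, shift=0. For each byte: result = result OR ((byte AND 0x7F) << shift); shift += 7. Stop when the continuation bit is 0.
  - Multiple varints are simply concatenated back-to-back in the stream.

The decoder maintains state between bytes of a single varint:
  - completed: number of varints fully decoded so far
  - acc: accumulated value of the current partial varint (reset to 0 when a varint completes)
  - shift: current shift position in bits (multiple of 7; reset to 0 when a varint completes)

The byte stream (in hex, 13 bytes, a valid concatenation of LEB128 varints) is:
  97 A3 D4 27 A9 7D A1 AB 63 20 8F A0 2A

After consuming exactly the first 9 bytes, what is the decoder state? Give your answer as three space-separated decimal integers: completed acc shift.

byte[0]=0x97 cont=1 payload=0x17: acc |= 23<<0 -> completed=0 acc=23 shift=7
byte[1]=0xA3 cont=1 payload=0x23: acc |= 35<<7 -> completed=0 acc=4503 shift=14
byte[2]=0xD4 cont=1 payload=0x54: acc |= 84<<14 -> completed=0 acc=1380759 shift=21
byte[3]=0x27 cont=0 payload=0x27: varint #1 complete (value=83169687); reset -> completed=1 acc=0 shift=0
byte[4]=0xA9 cont=1 payload=0x29: acc |= 41<<0 -> completed=1 acc=41 shift=7
byte[5]=0x7D cont=0 payload=0x7D: varint #2 complete (value=16041); reset -> completed=2 acc=0 shift=0
byte[6]=0xA1 cont=1 payload=0x21: acc |= 33<<0 -> completed=2 acc=33 shift=7
byte[7]=0xAB cont=1 payload=0x2B: acc |= 43<<7 -> completed=2 acc=5537 shift=14
byte[8]=0x63 cont=0 payload=0x63: varint #3 complete (value=1627553); reset -> completed=3 acc=0 shift=0

Answer: 3 0 0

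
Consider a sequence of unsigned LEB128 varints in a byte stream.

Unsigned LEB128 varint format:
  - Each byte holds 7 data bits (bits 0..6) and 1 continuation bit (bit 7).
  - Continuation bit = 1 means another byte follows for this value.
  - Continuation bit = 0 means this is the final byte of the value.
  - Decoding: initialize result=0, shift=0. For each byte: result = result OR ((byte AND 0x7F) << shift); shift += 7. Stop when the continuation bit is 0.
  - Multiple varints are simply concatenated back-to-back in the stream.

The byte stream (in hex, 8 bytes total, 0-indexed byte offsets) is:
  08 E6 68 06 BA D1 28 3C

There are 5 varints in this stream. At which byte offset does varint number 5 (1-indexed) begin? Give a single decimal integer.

  byte[0]=0x08 cont=0 payload=0x08=8: acc |= 8<<0 -> acc=8 shift=7 [end]
Varint 1: bytes[0:1] = 08 -> value 8 (1 byte(s))
  byte[1]=0xE6 cont=1 payload=0x66=102: acc |= 102<<0 -> acc=102 shift=7
  byte[2]=0x68 cont=0 payload=0x68=104: acc |= 104<<7 -> acc=13414 shift=14 [end]
Varint 2: bytes[1:3] = E6 68 -> value 13414 (2 byte(s))
  byte[3]=0x06 cont=0 payload=0x06=6: acc |= 6<<0 -> acc=6 shift=7 [end]
Varint 3: bytes[3:4] = 06 -> value 6 (1 byte(s))
  byte[4]=0xBA cont=1 payload=0x3A=58: acc |= 58<<0 -> acc=58 shift=7
  byte[5]=0xD1 cont=1 payload=0x51=81: acc |= 81<<7 -> acc=10426 shift=14
  byte[6]=0x28 cont=0 payload=0x28=40: acc |= 40<<14 -> acc=665786 shift=21 [end]
Varint 4: bytes[4:7] = BA D1 28 -> value 665786 (3 byte(s))
  byte[7]=0x3C cont=0 payload=0x3C=60: acc |= 60<<0 -> acc=60 shift=7 [end]
Varint 5: bytes[7:8] = 3C -> value 60 (1 byte(s))

Answer: 7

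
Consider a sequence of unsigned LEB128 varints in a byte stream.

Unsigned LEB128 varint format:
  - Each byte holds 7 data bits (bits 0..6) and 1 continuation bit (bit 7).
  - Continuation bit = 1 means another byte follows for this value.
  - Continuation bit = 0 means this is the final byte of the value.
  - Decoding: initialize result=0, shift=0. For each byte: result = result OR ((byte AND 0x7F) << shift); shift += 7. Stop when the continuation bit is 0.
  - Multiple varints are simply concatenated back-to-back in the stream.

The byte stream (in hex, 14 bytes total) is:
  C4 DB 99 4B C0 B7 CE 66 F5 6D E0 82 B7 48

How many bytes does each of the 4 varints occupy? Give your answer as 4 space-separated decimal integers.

Answer: 4 4 2 4

Derivation:
  byte[0]=0xC4 cont=1 payload=0x44=68: acc |= 68<<0 -> acc=68 shift=7
  byte[1]=0xDB cont=1 payload=0x5B=91: acc |= 91<<7 -> acc=11716 shift=14
  byte[2]=0x99 cont=1 payload=0x19=25: acc |= 25<<14 -> acc=421316 shift=21
  byte[3]=0x4B cont=0 payload=0x4B=75: acc |= 75<<21 -> acc=157707716 shift=28 [end]
Varint 1: bytes[0:4] = C4 DB 99 4B -> value 157707716 (4 byte(s))
  byte[4]=0xC0 cont=1 payload=0x40=64: acc |= 64<<0 -> acc=64 shift=7
  byte[5]=0xB7 cont=1 payload=0x37=55: acc |= 55<<7 -> acc=7104 shift=14
  byte[6]=0xCE cont=1 payload=0x4E=78: acc |= 78<<14 -> acc=1285056 shift=21
  byte[7]=0x66 cont=0 payload=0x66=102: acc |= 102<<21 -> acc=215194560 shift=28 [end]
Varint 2: bytes[4:8] = C0 B7 CE 66 -> value 215194560 (4 byte(s))
  byte[8]=0xF5 cont=1 payload=0x75=117: acc |= 117<<0 -> acc=117 shift=7
  byte[9]=0x6D cont=0 payload=0x6D=109: acc |= 109<<7 -> acc=14069 shift=14 [end]
Varint 3: bytes[8:10] = F5 6D -> value 14069 (2 byte(s))
  byte[10]=0xE0 cont=1 payload=0x60=96: acc |= 96<<0 -> acc=96 shift=7
  byte[11]=0x82 cont=1 payload=0x02=2: acc |= 2<<7 -> acc=352 shift=14
  byte[12]=0xB7 cont=1 payload=0x37=55: acc |= 55<<14 -> acc=901472 shift=21
  byte[13]=0x48 cont=0 payload=0x48=72: acc |= 72<<21 -> acc=151896416 shift=28 [end]
Varint 4: bytes[10:14] = E0 82 B7 48 -> value 151896416 (4 byte(s))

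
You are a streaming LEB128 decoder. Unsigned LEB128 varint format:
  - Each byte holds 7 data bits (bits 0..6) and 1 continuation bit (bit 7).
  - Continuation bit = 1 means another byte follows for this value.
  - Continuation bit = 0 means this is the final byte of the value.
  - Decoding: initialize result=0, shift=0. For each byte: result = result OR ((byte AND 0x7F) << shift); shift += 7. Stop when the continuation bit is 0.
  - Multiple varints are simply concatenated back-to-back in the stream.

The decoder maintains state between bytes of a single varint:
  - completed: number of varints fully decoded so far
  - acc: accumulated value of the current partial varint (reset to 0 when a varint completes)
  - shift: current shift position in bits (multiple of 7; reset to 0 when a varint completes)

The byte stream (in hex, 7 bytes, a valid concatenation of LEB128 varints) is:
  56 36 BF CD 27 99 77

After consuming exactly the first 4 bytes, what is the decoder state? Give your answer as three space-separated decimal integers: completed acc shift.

Answer: 2 9919 14

Derivation:
byte[0]=0x56 cont=0 payload=0x56: varint #1 complete (value=86); reset -> completed=1 acc=0 shift=0
byte[1]=0x36 cont=0 payload=0x36: varint #2 complete (value=54); reset -> completed=2 acc=0 shift=0
byte[2]=0xBF cont=1 payload=0x3F: acc |= 63<<0 -> completed=2 acc=63 shift=7
byte[3]=0xCD cont=1 payload=0x4D: acc |= 77<<7 -> completed=2 acc=9919 shift=14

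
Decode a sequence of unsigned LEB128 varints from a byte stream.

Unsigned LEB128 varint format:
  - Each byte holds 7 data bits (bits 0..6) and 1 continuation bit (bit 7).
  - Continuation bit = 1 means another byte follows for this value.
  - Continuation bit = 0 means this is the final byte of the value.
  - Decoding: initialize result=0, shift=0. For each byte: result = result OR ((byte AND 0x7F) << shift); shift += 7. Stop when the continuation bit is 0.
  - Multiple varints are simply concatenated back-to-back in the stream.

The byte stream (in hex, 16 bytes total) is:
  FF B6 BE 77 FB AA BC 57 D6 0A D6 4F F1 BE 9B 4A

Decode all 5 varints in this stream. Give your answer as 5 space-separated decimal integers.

Answer: 250583935 183440763 1366 10198 155639665

Derivation:
  byte[0]=0xFF cont=1 payload=0x7F=127: acc |= 127<<0 -> acc=127 shift=7
  byte[1]=0xB6 cont=1 payload=0x36=54: acc |= 54<<7 -> acc=7039 shift=14
  byte[2]=0xBE cont=1 payload=0x3E=62: acc |= 62<<14 -> acc=1022847 shift=21
  byte[3]=0x77 cont=0 payload=0x77=119: acc |= 119<<21 -> acc=250583935 shift=28 [end]
Varint 1: bytes[0:4] = FF B6 BE 77 -> value 250583935 (4 byte(s))
  byte[4]=0xFB cont=1 payload=0x7B=123: acc |= 123<<0 -> acc=123 shift=7
  byte[5]=0xAA cont=1 payload=0x2A=42: acc |= 42<<7 -> acc=5499 shift=14
  byte[6]=0xBC cont=1 payload=0x3C=60: acc |= 60<<14 -> acc=988539 shift=21
  byte[7]=0x57 cont=0 payload=0x57=87: acc |= 87<<21 -> acc=183440763 shift=28 [end]
Varint 2: bytes[4:8] = FB AA BC 57 -> value 183440763 (4 byte(s))
  byte[8]=0xD6 cont=1 payload=0x56=86: acc |= 86<<0 -> acc=86 shift=7
  byte[9]=0x0A cont=0 payload=0x0A=10: acc |= 10<<7 -> acc=1366 shift=14 [end]
Varint 3: bytes[8:10] = D6 0A -> value 1366 (2 byte(s))
  byte[10]=0xD6 cont=1 payload=0x56=86: acc |= 86<<0 -> acc=86 shift=7
  byte[11]=0x4F cont=0 payload=0x4F=79: acc |= 79<<7 -> acc=10198 shift=14 [end]
Varint 4: bytes[10:12] = D6 4F -> value 10198 (2 byte(s))
  byte[12]=0xF1 cont=1 payload=0x71=113: acc |= 113<<0 -> acc=113 shift=7
  byte[13]=0xBE cont=1 payload=0x3E=62: acc |= 62<<7 -> acc=8049 shift=14
  byte[14]=0x9B cont=1 payload=0x1B=27: acc |= 27<<14 -> acc=450417 shift=21
  byte[15]=0x4A cont=0 payload=0x4A=74: acc |= 74<<21 -> acc=155639665 shift=28 [end]
Varint 5: bytes[12:16] = F1 BE 9B 4A -> value 155639665 (4 byte(s))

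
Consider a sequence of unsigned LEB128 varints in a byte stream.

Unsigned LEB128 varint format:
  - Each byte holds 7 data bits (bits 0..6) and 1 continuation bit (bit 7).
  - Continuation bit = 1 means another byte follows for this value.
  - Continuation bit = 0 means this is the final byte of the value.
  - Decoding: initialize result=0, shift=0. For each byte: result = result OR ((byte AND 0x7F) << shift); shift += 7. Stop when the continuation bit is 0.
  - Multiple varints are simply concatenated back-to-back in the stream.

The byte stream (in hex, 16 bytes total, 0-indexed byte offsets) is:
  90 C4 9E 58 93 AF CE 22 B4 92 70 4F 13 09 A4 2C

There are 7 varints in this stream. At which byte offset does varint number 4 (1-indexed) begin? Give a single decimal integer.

Answer: 11

Derivation:
  byte[0]=0x90 cont=1 payload=0x10=16: acc |= 16<<0 -> acc=16 shift=7
  byte[1]=0xC4 cont=1 payload=0x44=68: acc |= 68<<7 -> acc=8720 shift=14
  byte[2]=0x9E cont=1 payload=0x1E=30: acc |= 30<<14 -> acc=500240 shift=21
  byte[3]=0x58 cont=0 payload=0x58=88: acc |= 88<<21 -> acc=185049616 shift=28 [end]
Varint 1: bytes[0:4] = 90 C4 9E 58 -> value 185049616 (4 byte(s))
  byte[4]=0x93 cont=1 payload=0x13=19: acc |= 19<<0 -> acc=19 shift=7
  byte[5]=0xAF cont=1 payload=0x2F=47: acc |= 47<<7 -> acc=6035 shift=14
  byte[6]=0xCE cont=1 payload=0x4E=78: acc |= 78<<14 -> acc=1283987 shift=21
  byte[7]=0x22 cont=0 payload=0x22=34: acc |= 34<<21 -> acc=72587155 shift=28 [end]
Varint 2: bytes[4:8] = 93 AF CE 22 -> value 72587155 (4 byte(s))
  byte[8]=0xB4 cont=1 payload=0x34=52: acc |= 52<<0 -> acc=52 shift=7
  byte[9]=0x92 cont=1 payload=0x12=18: acc |= 18<<7 -> acc=2356 shift=14
  byte[10]=0x70 cont=0 payload=0x70=112: acc |= 112<<14 -> acc=1837364 shift=21 [end]
Varint 3: bytes[8:11] = B4 92 70 -> value 1837364 (3 byte(s))
  byte[11]=0x4F cont=0 payload=0x4F=79: acc |= 79<<0 -> acc=79 shift=7 [end]
Varint 4: bytes[11:12] = 4F -> value 79 (1 byte(s))
  byte[12]=0x13 cont=0 payload=0x13=19: acc |= 19<<0 -> acc=19 shift=7 [end]
Varint 5: bytes[12:13] = 13 -> value 19 (1 byte(s))
  byte[13]=0x09 cont=0 payload=0x09=9: acc |= 9<<0 -> acc=9 shift=7 [end]
Varint 6: bytes[13:14] = 09 -> value 9 (1 byte(s))
  byte[14]=0xA4 cont=1 payload=0x24=36: acc |= 36<<0 -> acc=36 shift=7
  byte[15]=0x2C cont=0 payload=0x2C=44: acc |= 44<<7 -> acc=5668 shift=14 [end]
Varint 7: bytes[14:16] = A4 2C -> value 5668 (2 byte(s))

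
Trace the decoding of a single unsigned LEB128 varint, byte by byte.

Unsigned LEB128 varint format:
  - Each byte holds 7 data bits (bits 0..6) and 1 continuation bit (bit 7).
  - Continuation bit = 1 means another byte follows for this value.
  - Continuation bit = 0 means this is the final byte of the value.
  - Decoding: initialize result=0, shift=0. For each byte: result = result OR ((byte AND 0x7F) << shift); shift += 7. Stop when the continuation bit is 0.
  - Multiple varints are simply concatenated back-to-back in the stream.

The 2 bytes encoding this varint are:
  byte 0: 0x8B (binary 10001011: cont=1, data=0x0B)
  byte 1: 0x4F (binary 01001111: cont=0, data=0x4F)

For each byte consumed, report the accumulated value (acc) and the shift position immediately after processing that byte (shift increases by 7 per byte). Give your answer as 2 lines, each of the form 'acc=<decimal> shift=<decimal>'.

Answer: acc=11 shift=7
acc=10123 shift=14

Derivation:
byte 0=0x8B: payload=0x0B=11, contrib = 11<<0 = 11; acc -> 11, shift -> 7
byte 1=0x4F: payload=0x4F=79, contrib = 79<<7 = 10112; acc -> 10123, shift -> 14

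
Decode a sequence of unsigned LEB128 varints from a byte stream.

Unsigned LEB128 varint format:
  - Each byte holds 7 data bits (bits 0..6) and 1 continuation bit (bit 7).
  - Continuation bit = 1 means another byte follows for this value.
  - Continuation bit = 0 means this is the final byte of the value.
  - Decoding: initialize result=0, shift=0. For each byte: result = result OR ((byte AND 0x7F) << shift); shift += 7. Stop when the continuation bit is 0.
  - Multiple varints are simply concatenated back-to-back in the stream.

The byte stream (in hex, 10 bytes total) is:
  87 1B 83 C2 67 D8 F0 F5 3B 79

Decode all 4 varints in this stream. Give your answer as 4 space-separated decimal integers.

Answer: 3463 1696003 125663320 121

Derivation:
  byte[0]=0x87 cont=1 payload=0x07=7: acc |= 7<<0 -> acc=7 shift=7
  byte[1]=0x1B cont=0 payload=0x1B=27: acc |= 27<<7 -> acc=3463 shift=14 [end]
Varint 1: bytes[0:2] = 87 1B -> value 3463 (2 byte(s))
  byte[2]=0x83 cont=1 payload=0x03=3: acc |= 3<<0 -> acc=3 shift=7
  byte[3]=0xC2 cont=1 payload=0x42=66: acc |= 66<<7 -> acc=8451 shift=14
  byte[4]=0x67 cont=0 payload=0x67=103: acc |= 103<<14 -> acc=1696003 shift=21 [end]
Varint 2: bytes[2:5] = 83 C2 67 -> value 1696003 (3 byte(s))
  byte[5]=0xD8 cont=1 payload=0x58=88: acc |= 88<<0 -> acc=88 shift=7
  byte[6]=0xF0 cont=1 payload=0x70=112: acc |= 112<<7 -> acc=14424 shift=14
  byte[7]=0xF5 cont=1 payload=0x75=117: acc |= 117<<14 -> acc=1931352 shift=21
  byte[8]=0x3B cont=0 payload=0x3B=59: acc |= 59<<21 -> acc=125663320 shift=28 [end]
Varint 3: bytes[5:9] = D8 F0 F5 3B -> value 125663320 (4 byte(s))
  byte[9]=0x79 cont=0 payload=0x79=121: acc |= 121<<0 -> acc=121 shift=7 [end]
Varint 4: bytes[9:10] = 79 -> value 121 (1 byte(s))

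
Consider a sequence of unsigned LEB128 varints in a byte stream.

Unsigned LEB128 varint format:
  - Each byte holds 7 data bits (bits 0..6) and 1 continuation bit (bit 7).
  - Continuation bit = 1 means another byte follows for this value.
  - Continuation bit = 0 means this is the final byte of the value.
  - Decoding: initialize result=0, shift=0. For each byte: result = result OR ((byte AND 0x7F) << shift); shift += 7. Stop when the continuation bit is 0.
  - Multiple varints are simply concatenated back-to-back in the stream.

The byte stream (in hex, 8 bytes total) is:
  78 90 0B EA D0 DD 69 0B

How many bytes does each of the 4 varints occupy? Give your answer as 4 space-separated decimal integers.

Answer: 1 2 4 1

Derivation:
  byte[0]=0x78 cont=0 payload=0x78=120: acc |= 120<<0 -> acc=120 shift=7 [end]
Varint 1: bytes[0:1] = 78 -> value 120 (1 byte(s))
  byte[1]=0x90 cont=1 payload=0x10=16: acc |= 16<<0 -> acc=16 shift=7
  byte[2]=0x0B cont=0 payload=0x0B=11: acc |= 11<<7 -> acc=1424 shift=14 [end]
Varint 2: bytes[1:3] = 90 0B -> value 1424 (2 byte(s))
  byte[3]=0xEA cont=1 payload=0x6A=106: acc |= 106<<0 -> acc=106 shift=7
  byte[4]=0xD0 cont=1 payload=0x50=80: acc |= 80<<7 -> acc=10346 shift=14
  byte[5]=0xDD cont=1 payload=0x5D=93: acc |= 93<<14 -> acc=1534058 shift=21
  byte[6]=0x69 cont=0 payload=0x69=105: acc |= 105<<21 -> acc=221735018 shift=28 [end]
Varint 3: bytes[3:7] = EA D0 DD 69 -> value 221735018 (4 byte(s))
  byte[7]=0x0B cont=0 payload=0x0B=11: acc |= 11<<0 -> acc=11 shift=7 [end]
Varint 4: bytes[7:8] = 0B -> value 11 (1 byte(s))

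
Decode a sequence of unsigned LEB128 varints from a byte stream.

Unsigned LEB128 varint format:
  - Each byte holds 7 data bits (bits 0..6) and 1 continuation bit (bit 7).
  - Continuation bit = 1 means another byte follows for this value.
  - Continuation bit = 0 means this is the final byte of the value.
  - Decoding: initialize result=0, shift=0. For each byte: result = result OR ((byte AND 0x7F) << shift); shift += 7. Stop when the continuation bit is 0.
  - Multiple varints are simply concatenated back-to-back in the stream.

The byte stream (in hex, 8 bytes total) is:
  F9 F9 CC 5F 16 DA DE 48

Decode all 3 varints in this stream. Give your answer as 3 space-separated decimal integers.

Answer: 200490233 22 1191770

Derivation:
  byte[0]=0xF9 cont=1 payload=0x79=121: acc |= 121<<0 -> acc=121 shift=7
  byte[1]=0xF9 cont=1 payload=0x79=121: acc |= 121<<7 -> acc=15609 shift=14
  byte[2]=0xCC cont=1 payload=0x4C=76: acc |= 76<<14 -> acc=1260793 shift=21
  byte[3]=0x5F cont=0 payload=0x5F=95: acc |= 95<<21 -> acc=200490233 shift=28 [end]
Varint 1: bytes[0:4] = F9 F9 CC 5F -> value 200490233 (4 byte(s))
  byte[4]=0x16 cont=0 payload=0x16=22: acc |= 22<<0 -> acc=22 shift=7 [end]
Varint 2: bytes[4:5] = 16 -> value 22 (1 byte(s))
  byte[5]=0xDA cont=1 payload=0x5A=90: acc |= 90<<0 -> acc=90 shift=7
  byte[6]=0xDE cont=1 payload=0x5E=94: acc |= 94<<7 -> acc=12122 shift=14
  byte[7]=0x48 cont=0 payload=0x48=72: acc |= 72<<14 -> acc=1191770 shift=21 [end]
Varint 3: bytes[5:8] = DA DE 48 -> value 1191770 (3 byte(s))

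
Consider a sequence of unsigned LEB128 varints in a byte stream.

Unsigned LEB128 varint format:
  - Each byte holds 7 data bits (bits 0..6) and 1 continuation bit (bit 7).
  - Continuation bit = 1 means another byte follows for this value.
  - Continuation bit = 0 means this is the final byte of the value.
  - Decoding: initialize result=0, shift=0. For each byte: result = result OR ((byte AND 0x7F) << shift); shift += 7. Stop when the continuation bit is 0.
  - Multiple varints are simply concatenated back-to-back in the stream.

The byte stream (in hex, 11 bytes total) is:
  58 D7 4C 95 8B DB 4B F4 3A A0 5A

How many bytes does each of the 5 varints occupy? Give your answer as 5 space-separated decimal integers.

Answer: 1 2 4 2 2

Derivation:
  byte[0]=0x58 cont=0 payload=0x58=88: acc |= 88<<0 -> acc=88 shift=7 [end]
Varint 1: bytes[0:1] = 58 -> value 88 (1 byte(s))
  byte[1]=0xD7 cont=1 payload=0x57=87: acc |= 87<<0 -> acc=87 shift=7
  byte[2]=0x4C cont=0 payload=0x4C=76: acc |= 76<<7 -> acc=9815 shift=14 [end]
Varint 2: bytes[1:3] = D7 4C -> value 9815 (2 byte(s))
  byte[3]=0x95 cont=1 payload=0x15=21: acc |= 21<<0 -> acc=21 shift=7
  byte[4]=0x8B cont=1 payload=0x0B=11: acc |= 11<<7 -> acc=1429 shift=14
  byte[5]=0xDB cont=1 payload=0x5B=91: acc |= 91<<14 -> acc=1492373 shift=21
  byte[6]=0x4B cont=0 payload=0x4B=75: acc |= 75<<21 -> acc=158778773 shift=28 [end]
Varint 3: bytes[3:7] = 95 8B DB 4B -> value 158778773 (4 byte(s))
  byte[7]=0xF4 cont=1 payload=0x74=116: acc |= 116<<0 -> acc=116 shift=7
  byte[8]=0x3A cont=0 payload=0x3A=58: acc |= 58<<7 -> acc=7540 shift=14 [end]
Varint 4: bytes[7:9] = F4 3A -> value 7540 (2 byte(s))
  byte[9]=0xA0 cont=1 payload=0x20=32: acc |= 32<<0 -> acc=32 shift=7
  byte[10]=0x5A cont=0 payload=0x5A=90: acc |= 90<<7 -> acc=11552 shift=14 [end]
Varint 5: bytes[9:11] = A0 5A -> value 11552 (2 byte(s))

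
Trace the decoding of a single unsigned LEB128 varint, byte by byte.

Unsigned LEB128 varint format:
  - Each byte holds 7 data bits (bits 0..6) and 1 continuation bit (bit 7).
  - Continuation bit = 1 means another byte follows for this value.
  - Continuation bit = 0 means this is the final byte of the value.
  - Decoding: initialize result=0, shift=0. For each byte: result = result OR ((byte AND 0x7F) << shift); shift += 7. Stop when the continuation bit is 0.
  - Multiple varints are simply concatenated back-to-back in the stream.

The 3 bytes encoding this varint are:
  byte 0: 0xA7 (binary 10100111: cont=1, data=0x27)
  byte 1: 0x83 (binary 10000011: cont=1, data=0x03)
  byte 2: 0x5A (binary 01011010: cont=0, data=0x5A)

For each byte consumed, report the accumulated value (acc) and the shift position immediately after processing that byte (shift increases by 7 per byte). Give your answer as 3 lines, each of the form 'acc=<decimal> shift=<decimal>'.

Answer: acc=39 shift=7
acc=423 shift=14
acc=1474983 shift=21

Derivation:
byte 0=0xA7: payload=0x27=39, contrib = 39<<0 = 39; acc -> 39, shift -> 7
byte 1=0x83: payload=0x03=3, contrib = 3<<7 = 384; acc -> 423, shift -> 14
byte 2=0x5A: payload=0x5A=90, contrib = 90<<14 = 1474560; acc -> 1474983, shift -> 21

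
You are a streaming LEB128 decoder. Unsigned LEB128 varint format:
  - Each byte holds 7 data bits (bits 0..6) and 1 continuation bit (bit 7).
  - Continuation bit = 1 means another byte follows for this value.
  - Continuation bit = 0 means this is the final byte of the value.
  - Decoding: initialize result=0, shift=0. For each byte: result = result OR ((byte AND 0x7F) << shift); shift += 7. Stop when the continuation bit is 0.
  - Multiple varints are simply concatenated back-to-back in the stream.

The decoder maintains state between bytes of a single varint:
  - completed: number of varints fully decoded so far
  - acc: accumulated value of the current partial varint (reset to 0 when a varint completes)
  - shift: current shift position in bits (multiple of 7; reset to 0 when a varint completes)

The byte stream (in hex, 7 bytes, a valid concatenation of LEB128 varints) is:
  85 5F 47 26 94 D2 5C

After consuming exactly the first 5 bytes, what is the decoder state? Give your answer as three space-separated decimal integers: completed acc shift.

Answer: 3 20 7

Derivation:
byte[0]=0x85 cont=1 payload=0x05: acc |= 5<<0 -> completed=0 acc=5 shift=7
byte[1]=0x5F cont=0 payload=0x5F: varint #1 complete (value=12165); reset -> completed=1 acc=0 shift=0
byte[2]=0x47 cont=0 payload=0x47: varint #2 complete (value=71); reset -> completed=2 acc=0 shift=0
byte[3]=0x26 cont=0 payload=0x26: varint #3 complete (value=38); reset -> completed=3 acc=0 shift=0
byte[4]=0x94 cont=1 payload=0x14: acc |= 20<<0 -> completed=3 acc=20 shift=7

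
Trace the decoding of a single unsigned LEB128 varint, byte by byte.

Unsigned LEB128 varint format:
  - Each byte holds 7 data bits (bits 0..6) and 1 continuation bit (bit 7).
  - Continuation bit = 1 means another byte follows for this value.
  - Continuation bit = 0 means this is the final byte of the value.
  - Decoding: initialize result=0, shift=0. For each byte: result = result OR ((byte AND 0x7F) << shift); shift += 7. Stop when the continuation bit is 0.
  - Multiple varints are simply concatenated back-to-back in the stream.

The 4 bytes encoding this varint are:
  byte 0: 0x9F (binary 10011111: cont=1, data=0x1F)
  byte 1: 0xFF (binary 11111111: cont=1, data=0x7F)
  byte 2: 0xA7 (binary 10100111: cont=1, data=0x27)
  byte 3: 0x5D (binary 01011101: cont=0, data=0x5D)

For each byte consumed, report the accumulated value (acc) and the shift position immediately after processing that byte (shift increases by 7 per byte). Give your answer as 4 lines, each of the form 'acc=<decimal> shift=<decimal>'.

Answer: acc=31 shift=7
acc=16287 shift=14
acc=655263 shift=21
acc=195690399 shift=28

Derivation:
byte 0=0x9F: payload=0x1F=31, contrib = 31<<0 = 31; acc -> 31, shift -> 7
byte 1=0xFF: payload=0x7F=127, contrib = 127<<7 = 16256; acc -> 16287, shift -> 14
byte 2=0xA7: payload=0x27=39, contrib = 39<<14 = 638976; acc -> 655263, shift -> 21
byte 3=0x5D: payload=0x5D=93, contrib = 93<<21 = 195035136; acc -> 195690399, shift -> 28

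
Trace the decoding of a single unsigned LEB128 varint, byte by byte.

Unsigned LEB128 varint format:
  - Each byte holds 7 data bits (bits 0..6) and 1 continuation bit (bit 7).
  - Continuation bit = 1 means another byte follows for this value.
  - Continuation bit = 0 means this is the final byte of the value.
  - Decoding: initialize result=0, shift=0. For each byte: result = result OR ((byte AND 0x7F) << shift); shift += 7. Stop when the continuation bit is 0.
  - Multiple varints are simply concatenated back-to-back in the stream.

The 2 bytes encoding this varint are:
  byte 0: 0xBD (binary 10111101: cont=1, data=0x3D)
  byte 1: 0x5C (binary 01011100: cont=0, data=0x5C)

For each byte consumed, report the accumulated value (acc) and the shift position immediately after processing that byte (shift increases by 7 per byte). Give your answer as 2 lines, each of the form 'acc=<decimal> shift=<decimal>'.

Answer: acc=61 shift=7
acc=11837 shift=14

Derivation:
byte 0=0xBD: payload=0x3D=61, contrib = 61<<0 = 61; acc -> 61, shift -> 7
byte 1=0x5C: payload=0x5C=92, contrib = 92<<7 = 11776; acc -> 11837, shift -> 14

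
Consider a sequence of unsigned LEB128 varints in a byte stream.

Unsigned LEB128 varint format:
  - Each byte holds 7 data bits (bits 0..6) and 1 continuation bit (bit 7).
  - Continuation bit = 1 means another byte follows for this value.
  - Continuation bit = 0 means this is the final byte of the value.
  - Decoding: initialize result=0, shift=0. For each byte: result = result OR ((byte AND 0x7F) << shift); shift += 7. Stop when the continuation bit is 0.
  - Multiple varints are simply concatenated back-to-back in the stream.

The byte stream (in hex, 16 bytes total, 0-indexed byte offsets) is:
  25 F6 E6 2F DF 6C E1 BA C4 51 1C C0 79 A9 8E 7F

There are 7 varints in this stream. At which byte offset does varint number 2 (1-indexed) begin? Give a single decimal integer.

Answer: 1

Derivation:
  byte[0]=0x25 cont=0 payload=0x25=37: acc |= 37<<0 -> acc=37 shift=7 [end]
Varint 1: bytes[0:1] = 25 -> value 37 (1 byte(s))
  byte[1]=0xF6 cont=1 payload=0x76=118: acc |= 118<<0 -> acc=118 shift=7
  byte[2]=0xE6 cont=1 payload=0x66=102: acc |= 102<<7 -> acc=13174 shift=14
  byte[3]=0x2F cont=0 payload=0x2F=47: acc |= 47<<14 -> acc=783222 shift=21 [end]
Varint 2: bytes[1:4] = F6 E6 2F -> value 783222 (3 byte(s))
  byte[4]=0xDF cont=1 payload=0x5F=95: acc |= 95<<0 -> acc=95 shift=7
  byte[5]=0x6C cont=0 payload=0x6C=108: acc |= 108<<7 -> acc=13919 shift=14 [end]
Varint 3: bytes[4:6] = DF 6C -> value 13919 (2 byte(s))
  byte[6]=0xE1 cont=1 payload=0x61=97: acc |= 97<<0 -> acc=97 shift=7
  byte[7]=0xBA cont=1 payload=0x3A=58: acc |= 58<<7 -> acc=7521 shift=14
  byte[8]=0xC4 cont=1 payload=0x44=68: acc |= 68<<14 -> acc=1121633 shift=21
  byte[9]=0x51 cont=0 payload=0x51=81: acc |= 81<<21 -> acc=170990945 shift=28 [end]
Varint 4: bytes[6:10] = E1 BA C4 51 -> value 170990945 (4 byte(s))
  byte[10]=0x1C cont=0 payload=0x1C=28: acc |= 28<<0 -> acc=28 shift=7 [end]
Varint 5: bytes[10:11] = 1C -> value 28 (1 byte(s))
  byte[11]=0xC0 cont=1 payload=0x40=64: acc |= 64<<0 -> acc=64 shift=7
  byte[12]=0x79 cont=0 payload=0x79=121: acc |= 121<<7 -> acc=15552 shift=14 [end]
Varint 6: bytes[11:13] = C0 79 -> value 15552 (2 byte(s))
  byte[13]=0xA9 cont=1 payload=0x29=41: acc |= 41<<0 -> acc=41 shift=7
  byte[14]=0x8E cont=1 payload=0x0E=14: acc |= 14<<7 -> acc=1833 shift=14
  byte[15]=0x7F cont=0 payload=0x7F=127: acc |= 127<<14 -> acc=2082601 shift=21 [end]
Varint 7: bytes[13:16] = A9 8E 7F -> value 2082601 (3 byte(s))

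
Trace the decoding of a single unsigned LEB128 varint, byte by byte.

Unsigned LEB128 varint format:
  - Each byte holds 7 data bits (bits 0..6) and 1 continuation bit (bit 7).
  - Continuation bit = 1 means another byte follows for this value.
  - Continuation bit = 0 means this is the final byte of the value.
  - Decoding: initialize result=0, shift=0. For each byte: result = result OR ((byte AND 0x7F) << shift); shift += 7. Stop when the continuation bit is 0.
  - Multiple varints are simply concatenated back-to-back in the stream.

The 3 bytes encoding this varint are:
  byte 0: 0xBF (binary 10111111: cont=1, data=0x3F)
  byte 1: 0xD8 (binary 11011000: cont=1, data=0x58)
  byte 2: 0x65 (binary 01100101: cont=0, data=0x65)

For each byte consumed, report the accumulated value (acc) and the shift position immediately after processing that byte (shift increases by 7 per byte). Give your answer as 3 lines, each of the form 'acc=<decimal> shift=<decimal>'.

byte 0=0xBF: payload=0x3F=63, contrib = 63<<0 = 63; acc -> 63, shift -> 7
byte 1=0xD8: payload=0x58=88, contrib = 88<<7 = 11264; acc -> 11327, shift -> 14
byte 2=0x65: payload=0x65=101, contrib = 101<<14 = 1654784; acc -> 1666111, shift -> 21

Answer: acc=63 shift=7
acc=11327 shift=14
acc=1666111 shift=21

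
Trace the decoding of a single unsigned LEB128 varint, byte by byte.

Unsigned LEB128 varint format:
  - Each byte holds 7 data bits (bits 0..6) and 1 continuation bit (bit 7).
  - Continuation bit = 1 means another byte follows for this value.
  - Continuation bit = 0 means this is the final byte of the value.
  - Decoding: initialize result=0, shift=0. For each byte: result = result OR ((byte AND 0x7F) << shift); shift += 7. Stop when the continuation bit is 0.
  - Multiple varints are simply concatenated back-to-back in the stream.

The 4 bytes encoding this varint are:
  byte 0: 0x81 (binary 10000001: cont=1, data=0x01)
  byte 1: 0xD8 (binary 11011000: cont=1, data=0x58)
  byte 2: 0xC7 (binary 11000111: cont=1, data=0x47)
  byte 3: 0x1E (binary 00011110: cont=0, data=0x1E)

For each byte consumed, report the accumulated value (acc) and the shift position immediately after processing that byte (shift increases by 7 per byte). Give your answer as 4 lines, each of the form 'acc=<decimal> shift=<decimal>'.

Answer: acc=1 shift=7
acc=11265 shift=14
acc=1174529 shift=21
acc=64089089 shift=28

Derivation:
byte 0=0x81: payload=0x01=1, contrib = 1<<0 = 1; acc -> 1, shift -> 7
byte 1=0xD8: payload=0x58=88, contrib = 88<<7 = 11264; acc -> 11265, shift -> 14
byte 2=0xC7: payload=0x47=71, contrib = 71<<14 = 1163264; acc -> 1174529, shift -> 21
byte 3=0x1E: payload=0x1E=30, contrib = 30<<21 = 62914560; acc -> 64089089, shift -> 28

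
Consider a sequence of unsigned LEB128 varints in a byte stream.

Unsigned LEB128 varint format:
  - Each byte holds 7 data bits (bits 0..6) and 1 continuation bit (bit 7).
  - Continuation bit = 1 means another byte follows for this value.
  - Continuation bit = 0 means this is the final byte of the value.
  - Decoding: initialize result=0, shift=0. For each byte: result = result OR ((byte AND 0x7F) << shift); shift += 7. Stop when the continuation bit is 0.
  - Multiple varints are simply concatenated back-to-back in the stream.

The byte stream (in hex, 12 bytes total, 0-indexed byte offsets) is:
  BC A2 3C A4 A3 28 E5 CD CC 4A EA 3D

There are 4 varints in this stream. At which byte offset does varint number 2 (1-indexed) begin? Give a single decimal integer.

  byte[0]=0xBC cont=1 payload=0x3C=60: acc |= 60<<0 -> acc=60 shift=7
  byte[1]=0xA2 cont=1 payload=0x22=34: acc |= 34<<7 -> acc=4412 shift=14
  byte[2]=0x3C cont=0 payload=0x3C=60: acc |= 60<<14 -> acc=987452 shift=21 [end]
Varint 1: bytes[0:3] = BC A2 3C -> value 987452 (3 byte(s))
  byte[3]=0xA4 cont=1 payload=0x24=36: acc |= 36<<0 -> acc=36 shift=7
  byte[4]=0xA3 cont=1 payload=0x23=35: acc |= 35<<7 -> acc=4516 shift=14
  byte[5]=0x28 cont=0 payload=0x28=40: acc |= 40<<14 -> acc=659876 shift=21 [end]
Varint 2: bytes[3:6] = A4 A3 28 -> value 659876 (3 byte(s))
  byte[6]=0xE5 cont=1 payload=0x65=101: acc |= 101<<0 -> acc=101 shift=7
  byte[7]=0xCD cont=1 payload=0x4D=77: acc |= 77<<7 -> acc=9957 shift=14
  byte[8]=0xCC cont=1 payload=0x4C=76: acc |= 76<<14 -> acc=1255141 shift=21
  byte[9]=0x4A cont=0 payload=0x4A=74: acc |= 74<<21 -> acc=156444389 shift=28 [end]
Varint 3: bytes[6:10] = E5 CD CC 4A -> value 156444389 (4 byte(s))
  byte[10]=0xEA cont=1 payload=0x6A=106: acc |= 106<<0 -> acc=106 shift=7
  byte[11]=0x3D cont=0 payload=0x3D=61: acc |= 61<<7 -> acc=7914 shift=14 [end]
Varint 4: bytes[10:12] = EA 3D -> value 7914 (2 byte(s))

Answer: 3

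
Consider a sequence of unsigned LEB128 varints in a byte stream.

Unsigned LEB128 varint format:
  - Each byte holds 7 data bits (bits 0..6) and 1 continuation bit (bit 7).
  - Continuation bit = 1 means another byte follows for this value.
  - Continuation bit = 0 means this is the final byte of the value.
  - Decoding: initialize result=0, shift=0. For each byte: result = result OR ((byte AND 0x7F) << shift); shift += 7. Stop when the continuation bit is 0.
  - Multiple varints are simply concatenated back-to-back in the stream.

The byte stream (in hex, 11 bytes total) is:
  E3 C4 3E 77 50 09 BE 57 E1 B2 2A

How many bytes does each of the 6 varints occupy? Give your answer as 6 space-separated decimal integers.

  byte[0]=0xE3 cont=1 payload=0x63=99: acc |= 99<<0 -> acc=99 shift=7
  byte[1]=0xC4 cont=1 payload=0x44=68: acc |= 68<<7 -> acc=8803 shift=14
  byte[2]=0x3E cont=0 payload=0x3E=62: acc |= 62<<14 -> acc=1024611 shift=21 [end]
Varint 1: bytes[0:3] = E3 C4 3E -> value 1024611 (3 byte(s))
  byte[3]=0x77 cont=0 payload=0x77=119: acc |= 119<<0 -> acc=119 shift=7 [end]
Varint 2: bytes[3:4] = 77 -> value 119 (1 byte(s))
  byte[4]=0x50 cont=0 payload=0x50=80: acc |= 80<<0 -> acc=80 shift=7 [end]
Varint 3: bytes[4:5] = 50 -> value 80 (1 byte(s))
  byte[5]=0x09 cont=0 payload=0x09=9: acc |= 9<<0 -> acc=9 shift=7 [end]
Varint 4: bytes[5:6] = 09 -> value 9 (1 byte(s))
  byte[6]=0xBE cont=1 payload=0x3E=62: acc |= 62<<0 -> acc=62 shift=7
  byte[7]=0x57 cont=0 payload=0x57=87: acc |= 87<<7 -> acc=11198 shift=14 [end]
Varint 5: bytes[6:8] = BE 57 -> value 11198 (2 byte(s))
  byte[8]=0xE1 cont=1 payload=0x61=97: acc |= 97<<0 -> acc=97 shift=7
  byte[9]=0xB2 cont=1 payload=0x32=50: acc |= 50<<7 -> acc=6497 shift=14
  byte[10]=0x2A cont=0 payload=0x2A=42: acc |= 42<<14 -> acc=694625 shift=21 [end]
Varint 6: bytes[8:11] = E1 B2 2A -> value 694625 (3 byte(s))

Answer: 3 1 1 1 2 3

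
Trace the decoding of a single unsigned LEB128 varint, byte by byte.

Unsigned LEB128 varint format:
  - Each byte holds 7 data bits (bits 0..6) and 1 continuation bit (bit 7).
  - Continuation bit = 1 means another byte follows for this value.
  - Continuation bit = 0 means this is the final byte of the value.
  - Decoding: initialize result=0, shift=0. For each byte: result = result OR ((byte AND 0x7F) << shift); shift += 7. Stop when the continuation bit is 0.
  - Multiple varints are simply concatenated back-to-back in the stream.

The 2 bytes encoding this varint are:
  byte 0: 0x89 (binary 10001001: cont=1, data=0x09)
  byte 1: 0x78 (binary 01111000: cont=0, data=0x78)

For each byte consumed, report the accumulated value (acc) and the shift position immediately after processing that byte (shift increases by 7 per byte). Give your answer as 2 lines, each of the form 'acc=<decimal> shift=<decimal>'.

Answer: acc=9 shift=7
acc=15369 shift=14

Derivation:
byte 0=0x89: payload=0x09=9, contrib = 9<<0 = 9; acc -> 9, shift -> 7
byte 1=0x78: payload=0x78=120, contrib = 120<<7 = 15360; acc -> 15369, shift -> 14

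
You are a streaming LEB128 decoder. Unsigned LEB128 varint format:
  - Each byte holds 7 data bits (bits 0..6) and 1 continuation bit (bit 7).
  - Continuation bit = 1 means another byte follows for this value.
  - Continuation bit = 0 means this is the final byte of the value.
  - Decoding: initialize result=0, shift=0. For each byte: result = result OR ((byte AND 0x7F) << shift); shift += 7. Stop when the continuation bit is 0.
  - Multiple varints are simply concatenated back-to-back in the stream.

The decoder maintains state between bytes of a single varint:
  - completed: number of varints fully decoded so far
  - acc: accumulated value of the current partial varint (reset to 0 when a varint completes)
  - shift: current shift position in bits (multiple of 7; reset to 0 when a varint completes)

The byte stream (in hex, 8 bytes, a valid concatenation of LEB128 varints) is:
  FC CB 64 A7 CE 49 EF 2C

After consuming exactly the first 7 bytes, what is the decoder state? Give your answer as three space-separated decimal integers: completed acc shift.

Answer: 2 111 7

Derivation:
byte[0]=0xFC cont=1 payload=0x7C: acc |= 124<<0 -> completed=0 acc=124 shift=7
byte[1]=0xCB cont=1 payload=0x4B: acc |= 75<<7 -> completed=0 acc=9724 shift=14
byte[2]=0x64 cont=0 payload=0x64: varint #1 complete (value=1648124); reset -> completed=1 acc=0 shift=0
byte[3]=0xA7 cont=1 payload=0x27: acc |= 39<<0 -> completed=1 acc=39 shift=7
byte[4]=0xCE cont=1 payload=0x4E: acc |= 78<<7 -> completed=1 acc=10023 shift=14
byte[5]=0x49 cont=0 payload=0x49: varint #2 complete (value=1206055); reset -> completed=2 acc=0 shift=0
byte[6]=0xEF cont=1 payload=0x6F: acc |= 111<<0 -> completed=2 acc=111 shift=7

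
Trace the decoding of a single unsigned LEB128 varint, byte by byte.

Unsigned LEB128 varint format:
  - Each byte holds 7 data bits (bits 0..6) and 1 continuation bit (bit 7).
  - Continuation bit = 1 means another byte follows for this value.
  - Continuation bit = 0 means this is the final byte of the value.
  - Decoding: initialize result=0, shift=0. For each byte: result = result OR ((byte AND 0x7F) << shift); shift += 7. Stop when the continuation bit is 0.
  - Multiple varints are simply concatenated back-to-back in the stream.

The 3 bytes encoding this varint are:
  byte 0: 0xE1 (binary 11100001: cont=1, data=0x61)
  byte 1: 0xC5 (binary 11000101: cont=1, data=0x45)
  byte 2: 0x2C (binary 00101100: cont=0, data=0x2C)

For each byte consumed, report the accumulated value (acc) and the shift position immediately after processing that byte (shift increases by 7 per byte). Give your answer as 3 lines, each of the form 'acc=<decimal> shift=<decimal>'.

byte 0=0xE1: payload=0x61=97, contrib = 97<<0 = 97; acc -> 97, shift -> 7
byte 1=0xC5: payload=0x45=69, contrib = 69<<7 = 8832; acc -> 8929, shift -> 14
byte 2=0x2C: payload=0x2C=44, contrib = 44<<14 = 720896; acc -> 729825, shift -> 21

Answer: acc=97 shift=7
acc=8929 shift=14
acc=729825 shift=21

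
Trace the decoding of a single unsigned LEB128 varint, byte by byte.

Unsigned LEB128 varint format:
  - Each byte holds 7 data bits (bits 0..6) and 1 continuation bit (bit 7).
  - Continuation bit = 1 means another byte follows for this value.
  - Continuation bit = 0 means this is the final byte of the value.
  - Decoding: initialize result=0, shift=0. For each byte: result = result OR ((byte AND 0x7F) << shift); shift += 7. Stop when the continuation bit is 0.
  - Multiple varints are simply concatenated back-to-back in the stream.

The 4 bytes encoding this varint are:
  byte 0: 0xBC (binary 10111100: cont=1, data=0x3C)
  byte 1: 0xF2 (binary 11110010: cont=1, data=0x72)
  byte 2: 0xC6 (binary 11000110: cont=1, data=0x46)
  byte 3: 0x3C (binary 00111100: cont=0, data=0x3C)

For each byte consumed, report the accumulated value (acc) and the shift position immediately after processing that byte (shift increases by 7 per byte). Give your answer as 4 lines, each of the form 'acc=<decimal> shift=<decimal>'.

byte 0=0xBC: payload=0x3C=60, contrib = 60<<0 = 60; acc -> 60, shift -> 7
byte 1=0xF2: payload=0x72=114, contrib = 114<<7 = 14592; acc -> 14652, shift -> 14
byte 2=0xC6: payload=0x46=70, contrib = 70<<14 = 1146880; acc -> 1161532, shift -> 21
byte 3=0x3C: payload=0x3C=60, contrib = 60<<21 = 125829120; acc -> 126990652, shift -> 28

Answer: acc=60 shift=7
acc=14652 shift=14
acc=1161532 shift=21
acc=126990652 shift=28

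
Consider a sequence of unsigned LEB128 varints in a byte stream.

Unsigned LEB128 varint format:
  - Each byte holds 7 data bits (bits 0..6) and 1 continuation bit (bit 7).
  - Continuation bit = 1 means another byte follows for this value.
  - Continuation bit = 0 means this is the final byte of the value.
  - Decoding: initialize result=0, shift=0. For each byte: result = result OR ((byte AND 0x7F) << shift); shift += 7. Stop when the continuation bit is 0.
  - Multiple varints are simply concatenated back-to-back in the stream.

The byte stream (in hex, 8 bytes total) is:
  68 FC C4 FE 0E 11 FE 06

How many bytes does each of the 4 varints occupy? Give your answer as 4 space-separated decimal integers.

  byte[0]=0x68 cont=0 payload=0x68=104: acc |= 104<<0 -> acc=104 shift=7 [end]
Varint 1: bytes[0:1] = 68 -> value 104 (1 byte(s))
  byte[1]=0xFC cont=1 payload=0x7C=124: acc |= 124<<0 -> acc=124 shift=7
  byte[2]=0xC4 cont=1 payload=0x44=68: acc |= 68<<7 -> acc=8828 shift=14
  byte[3]=0xFE cont=1 payload=0x7E=126: acc |= 126<<14 -> acc=2073212 shift=21
  byte[4]=0x0E cont=0 payload=0x0E=14: acc |= 14<<21 -> acc=31433340 shift=28 [end]
Varint 2: bytes[1:5] = FC C4 FE 0E -> value 31433340 (4 byte(s))
  byte[5]=0x11 cont=0 payload=0x11=17: acc |= 17<<0 -> acc=17 shift=7 [end]
Varint 3: bytes[5:6] = 11 -> value 17 (1 byte(s))
  byte[6]=0xFE cont=1 payload=0x7E=126: acc |= 126<<0 -> acc=126 shift=7
  byte[7]=0x06 cont=0 payload=0x06=6: acc |= 6<<7 -> acc=894 shift=14 [end]
Varint 4: bytes[6:8] = FE 06 -> value 894 (2 byte(s))

Answer: 1 4 1 2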